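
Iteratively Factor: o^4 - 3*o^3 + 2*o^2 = (o)*(o^3 - 3*o^2 + 2*o) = o*(o - 1)*(o^2 - 2*o) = o^2*(o - 1)*(o - 2)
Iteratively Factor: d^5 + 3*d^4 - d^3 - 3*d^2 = (d)*(d^4 + 3*d^3 - d^2 - 3*d) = d*(d + 1)*(d^3 + 2*d^2 - 3*d) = d*(d - 1)*(d + 1)*(d^2 + 3*d) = d*(d - 1)*(d + 1)*(d + 3)*(d)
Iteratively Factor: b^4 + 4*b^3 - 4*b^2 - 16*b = (b - 2)*(b^3 + 6*b^2 + 8*b) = (b - 2)*(b + 4)*(b^2 + 2*b) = (b - 2)*(b + 2)*(b + 4)*(b)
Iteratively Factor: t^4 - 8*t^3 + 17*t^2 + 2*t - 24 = (t - 2)*(t^3 - 6*t^2 + 5*t + 12) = (t - 2)*(t + 1)*(t^2 - 7*t + 12) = (t - 4)*(t - 2)*(t + 1)*(t - 3)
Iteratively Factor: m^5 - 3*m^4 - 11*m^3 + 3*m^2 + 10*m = (m)*(m^4 - 3*m^3 - 11*m^2 + 3*m + 10) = m*(m + 2)*(m^3 - 5*m^2 - m + 5) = m*(m - 5)*(m + 2)*(m^2 - 1) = m*(m - 5)*(m + 1)*(m + 2)*(m - 1)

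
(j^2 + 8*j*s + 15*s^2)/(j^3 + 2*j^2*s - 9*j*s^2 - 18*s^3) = (-j - 5*s)/(-j^2 + j*s + 6*s^2)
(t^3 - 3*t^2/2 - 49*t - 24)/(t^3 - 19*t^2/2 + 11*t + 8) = (t + 6)/(t - 2)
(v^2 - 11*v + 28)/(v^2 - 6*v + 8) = (v - 7)/(v - 2)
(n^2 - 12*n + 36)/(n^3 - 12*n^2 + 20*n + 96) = (n - 6)/(n^2 - 6*n - 16)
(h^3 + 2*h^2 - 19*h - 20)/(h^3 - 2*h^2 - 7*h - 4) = (h + 5)/(h + 1)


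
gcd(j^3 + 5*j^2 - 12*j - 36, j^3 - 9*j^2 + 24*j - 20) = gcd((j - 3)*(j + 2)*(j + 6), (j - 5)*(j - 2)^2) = 1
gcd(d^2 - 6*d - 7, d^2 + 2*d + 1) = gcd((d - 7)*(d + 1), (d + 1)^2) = d + 1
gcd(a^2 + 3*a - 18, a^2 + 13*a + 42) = a + 6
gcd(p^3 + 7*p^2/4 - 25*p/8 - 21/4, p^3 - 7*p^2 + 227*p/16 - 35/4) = p - 7/4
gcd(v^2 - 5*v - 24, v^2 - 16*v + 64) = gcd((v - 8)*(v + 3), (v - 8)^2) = v - 8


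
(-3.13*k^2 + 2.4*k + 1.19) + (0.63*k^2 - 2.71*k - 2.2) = -2.5*k^2 - 0.31*k - 1.01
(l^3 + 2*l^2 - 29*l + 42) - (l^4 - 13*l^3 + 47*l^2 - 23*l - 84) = -l^4 + 14*l^3 - 45*l^2 - 6*l + 126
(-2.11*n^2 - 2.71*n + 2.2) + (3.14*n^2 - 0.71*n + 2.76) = 1.03*n^2 - 3.42*n + 4.96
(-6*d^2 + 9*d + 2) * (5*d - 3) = -30*d^3 + 63*d^2 - 17*d - 6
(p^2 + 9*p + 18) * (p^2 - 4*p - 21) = p^4 + 5*p^3 - 39*p^2 - 261*p - 378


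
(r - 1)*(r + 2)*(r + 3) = r^3 + 4*r^2 + r - 6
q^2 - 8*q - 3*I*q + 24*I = (q - 8)*(q - 3*I)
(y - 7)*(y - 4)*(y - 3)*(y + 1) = y^4 - 13*y^3 + 47*y^2 - 23*y - 84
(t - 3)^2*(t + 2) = t^3 - 4*t^2 - 3*t + 18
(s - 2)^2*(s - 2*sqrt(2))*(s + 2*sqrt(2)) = s^4 - 4*s^3 - 4*s^2 + 32*s - 32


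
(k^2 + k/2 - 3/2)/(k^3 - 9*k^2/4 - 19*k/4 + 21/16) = 8*(k - 1)/(8*k^2 - 30*k + 7)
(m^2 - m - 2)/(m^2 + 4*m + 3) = (m - 2)/(m + 3)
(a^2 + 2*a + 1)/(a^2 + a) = (a + 1)/a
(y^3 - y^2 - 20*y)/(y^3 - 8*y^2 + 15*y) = (y + 4)/(y - 3)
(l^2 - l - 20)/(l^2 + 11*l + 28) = (l - 5)/(l + 7)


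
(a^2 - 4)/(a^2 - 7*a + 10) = (a + 2)/(a - 5)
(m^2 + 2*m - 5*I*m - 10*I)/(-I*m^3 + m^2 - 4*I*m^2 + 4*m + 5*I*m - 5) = (I*m^2 + m*(5 + 2*I) + 10)/(m^3 + m^2*(4 + I) + m*(-5 + 4*I) - 5*I)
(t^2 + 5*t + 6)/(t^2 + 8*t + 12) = (t + 3)/(t + 6)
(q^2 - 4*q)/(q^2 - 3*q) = (q - 4)/(q - 3)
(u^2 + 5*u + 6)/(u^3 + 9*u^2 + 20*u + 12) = (u + 3)/(u^2 + 7*u + 6)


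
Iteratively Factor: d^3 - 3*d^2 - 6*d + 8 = (d - 1)*(d^2 - 2*d - 8) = (d - 1)*(d + 2)*(d - 4)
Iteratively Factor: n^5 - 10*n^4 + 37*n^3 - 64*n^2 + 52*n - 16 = (n - 4)*(n^4 - 6*n^3 + 13*n^2 - 12*n + 4) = (n - 4)*(n - 2)*(n^3 - 4*n^2 + 5*n - 2) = (n - 4)*(n - 2)*(n - 1)*(n^2 - 3*n + 2) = (n - 4)*(n - 2)^2*(n - 1)*(n - 1)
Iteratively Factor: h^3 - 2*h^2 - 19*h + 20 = (h + 4)*(h^2 - 6*h + 5) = (h - 5)*(h + 4)*(h - 1)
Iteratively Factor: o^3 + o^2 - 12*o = (o + 4)*(o^2 - 3*o) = (o - 3)*(o + 4)*(o)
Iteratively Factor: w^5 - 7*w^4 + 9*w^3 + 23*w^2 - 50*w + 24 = (w - 1)*(w^4 - 6*w^3 + 3*w^2 + 26*w - 24) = (w - 4)*(w - 1)*(w^3 - 2*w^2 - 5*w + 6) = (w - 4)*(w - 3)*(w - 1)*(w^2 + w - 2) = (w - 4)*(w - 3)*(w - 1)*(w + 2)*(w - 1)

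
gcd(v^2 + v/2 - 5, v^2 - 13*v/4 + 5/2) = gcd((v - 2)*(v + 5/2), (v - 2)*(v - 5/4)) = v - 2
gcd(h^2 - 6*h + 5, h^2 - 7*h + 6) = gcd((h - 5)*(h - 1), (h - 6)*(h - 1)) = h - 1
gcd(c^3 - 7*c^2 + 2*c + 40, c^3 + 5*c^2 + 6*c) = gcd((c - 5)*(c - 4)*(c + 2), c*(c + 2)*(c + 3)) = c + 2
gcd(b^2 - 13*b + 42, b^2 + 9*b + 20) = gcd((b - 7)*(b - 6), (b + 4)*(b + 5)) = 1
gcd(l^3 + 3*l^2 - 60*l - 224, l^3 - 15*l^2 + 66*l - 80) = l - 8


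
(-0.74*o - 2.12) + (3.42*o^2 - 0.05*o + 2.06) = 3.42*o^2 - 0.79*o - 0.0600000000000001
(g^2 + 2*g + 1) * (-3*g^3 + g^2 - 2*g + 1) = -3*g^5 - 5*g^4 - 3*g^3 - 2*g^2 + 1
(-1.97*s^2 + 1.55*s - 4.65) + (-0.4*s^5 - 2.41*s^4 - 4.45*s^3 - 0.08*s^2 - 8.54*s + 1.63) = -0.4*s^5 - 2.41*s^4 - 4.45*s^3 - 2.05*s^2 - 6.99*s - 3.02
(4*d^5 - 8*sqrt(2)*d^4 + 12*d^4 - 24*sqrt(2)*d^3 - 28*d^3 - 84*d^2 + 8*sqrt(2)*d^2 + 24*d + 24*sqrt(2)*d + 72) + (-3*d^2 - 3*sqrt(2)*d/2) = 4*d^5 - 8*sqrt(2)*d^4 + 12*d^4 - 24*sqrt(2)*d^3 - 28*d^3 - 87*d^2 + 8*sqrt(2)*d^2 + 24*d + 45*sqrt(2)*d/2 + 72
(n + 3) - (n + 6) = -3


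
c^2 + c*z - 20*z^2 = (c - 4*z)*(c + 5*z)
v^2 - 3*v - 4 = (v - 4)*(v + 1)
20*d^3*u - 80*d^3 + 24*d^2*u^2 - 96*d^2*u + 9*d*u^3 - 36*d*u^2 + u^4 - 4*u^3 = (2*d + u)^2*(5*d + u)*(u - 4)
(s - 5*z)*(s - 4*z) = s^2 - 9*s*z + 20*z^2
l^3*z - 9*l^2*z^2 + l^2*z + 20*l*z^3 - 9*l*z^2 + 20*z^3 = (l - 5*z)*(l - 4*z)*(l*z + z)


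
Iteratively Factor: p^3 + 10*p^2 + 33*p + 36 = (p + 3)*(p^2 + 7*p + 12) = (p + 3)*(p + 4)*(p + 3)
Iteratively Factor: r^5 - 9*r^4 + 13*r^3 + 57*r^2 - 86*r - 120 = (r - 4)*(r^4 - 5*r^3 - 7*r^2 + 29*r + 30) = (r - 4)*(r + 2)*(r^3 - 7*r^2 + 7*r + 15) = (r - 4)*(r - 3)*(r + 2)*(r^2 - 4*r - 5) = (r - 4)*(r - 3)*(r + 1)*(r + 2)*(r - 5)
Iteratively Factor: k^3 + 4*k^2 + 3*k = (k)*(k^2 + 4*k + 3) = k*(k + 3)*(k + 1)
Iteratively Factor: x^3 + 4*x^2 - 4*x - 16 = (x - 2)*(x^2 + 6*x + 8) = (x - 2)*(x + 4)*(x + 2)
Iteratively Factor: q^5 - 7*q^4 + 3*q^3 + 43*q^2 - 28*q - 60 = (q - 5)*(q^4 - 2*q^3 - 7*q^2 + 8*q + 12) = (q - 5)*(q + 1)*(q^3 - 3*q^2 - 4*q + 12) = (q - 5)*(q - 3)*(q + 1)*(q^2 - 4) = (q - 5)*(q - 3)*(q - 2)*(q + 1)*(q + 2)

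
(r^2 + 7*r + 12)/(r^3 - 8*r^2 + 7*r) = (r^2 + 7*r + 12)/(r*(r^2 - 8*r + 7))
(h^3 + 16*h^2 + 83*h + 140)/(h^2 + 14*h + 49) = (h^2 + 9*h + 20)/(h + 7)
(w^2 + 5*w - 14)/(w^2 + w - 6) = (w + 7)/(w + 3)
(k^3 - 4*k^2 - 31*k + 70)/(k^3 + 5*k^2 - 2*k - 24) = (k^2 - 2*k - 35)/(k^2 + 7*k + 12)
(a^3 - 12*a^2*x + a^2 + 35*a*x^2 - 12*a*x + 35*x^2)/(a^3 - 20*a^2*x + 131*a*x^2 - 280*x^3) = (-a - 1)/(-a + 8*x)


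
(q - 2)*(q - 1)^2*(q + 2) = q^4 - 2*q^3 - 3*q^2 + 8*q - 4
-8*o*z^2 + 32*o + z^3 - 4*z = (-8*o + z)*(z - 2)*(z + 2)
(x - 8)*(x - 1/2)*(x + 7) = x^3 - 3*x^2/2 - 111*x/2 + 28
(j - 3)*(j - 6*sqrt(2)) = j^2 - 6*sqrt(2)*j - 3*j + 18*sqrt(2)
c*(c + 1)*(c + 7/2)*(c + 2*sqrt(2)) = c^4 + 2*sqrt(2)*c^3 + 9*c^3/2 + 7*c^2/2 + 9*sqrt(2)*c^2 + 7*sqrt(2)*c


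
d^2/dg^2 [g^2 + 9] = 2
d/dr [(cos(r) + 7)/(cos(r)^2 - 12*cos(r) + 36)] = (cos(r) + 20)*sin(r)/(cos(r) - 6)^3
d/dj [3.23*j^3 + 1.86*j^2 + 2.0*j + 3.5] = 9.69*j^2 + 3.72*j + 2.0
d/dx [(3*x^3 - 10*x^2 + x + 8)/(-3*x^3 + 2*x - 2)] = 2*(-15*x^4 + 9*x^3 + 17*x^2 + 20*x - 9)/(9*x^6 - 12*x^4 + 12*x^3 + 4*x^2 - 8*x + 4)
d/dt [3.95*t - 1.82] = 3.95000000000000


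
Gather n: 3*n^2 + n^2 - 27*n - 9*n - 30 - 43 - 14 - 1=4*n^2 - 36*n - 88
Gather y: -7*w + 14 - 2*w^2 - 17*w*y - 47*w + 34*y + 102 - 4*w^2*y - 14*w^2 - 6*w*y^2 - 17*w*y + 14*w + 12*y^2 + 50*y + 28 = -16*w^2 - 40*w + y^2*(12 - 6*w) + y*(-4*w^2 - 34*w + 84) + 144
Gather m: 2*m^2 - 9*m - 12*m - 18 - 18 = 2*m^2 - 21*m - 36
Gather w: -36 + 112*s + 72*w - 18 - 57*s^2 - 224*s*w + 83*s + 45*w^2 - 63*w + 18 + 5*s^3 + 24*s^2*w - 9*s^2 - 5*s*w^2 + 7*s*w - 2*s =5*s^3 - 66*s^2 + 193*s + w^2*(45 - 5*s) + w*(24*s^2 - 217*s + 9) - 36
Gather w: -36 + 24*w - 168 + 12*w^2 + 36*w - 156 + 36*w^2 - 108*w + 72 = 48*w^2 - 48*w - 288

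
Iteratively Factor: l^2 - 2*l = (l)*(l - 2)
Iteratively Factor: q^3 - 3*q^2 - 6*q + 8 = (q - 1)*(q^2 - 2*q - 8) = (q - 1)*(q + 2)*(q - 4)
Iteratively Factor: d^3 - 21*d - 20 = (d - 5)*(d^2 + 5*d + 4) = (d - 5)*(d + 1)*(d + 4)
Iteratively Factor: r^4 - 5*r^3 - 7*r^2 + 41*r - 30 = (r - 1)*(r^3 - 4*r^2 - 11*r + 30) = (r - 5)*(r - 1)*(r^2 + r - 6) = (r - 5)*(r - 2)*(r - 1)*(r + 3)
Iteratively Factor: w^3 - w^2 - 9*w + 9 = (w + 3)*(w^2 - 4*w + 3) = (w - 3)*(w + 3)*(w - 1)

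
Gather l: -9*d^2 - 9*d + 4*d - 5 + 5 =-9*d^2 - 5*d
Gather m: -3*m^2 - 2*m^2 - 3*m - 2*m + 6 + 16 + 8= -5*m^2 - 5*m + 30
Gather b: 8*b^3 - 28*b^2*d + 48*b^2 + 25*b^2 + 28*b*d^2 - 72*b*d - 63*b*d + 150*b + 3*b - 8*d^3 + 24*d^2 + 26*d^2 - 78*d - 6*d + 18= 8*b^3 + b^2*(73 - 28*d) + b*(28*d^2 - 135*d + 153) - 8*d^3 + 50*d^2 - 84*d + 18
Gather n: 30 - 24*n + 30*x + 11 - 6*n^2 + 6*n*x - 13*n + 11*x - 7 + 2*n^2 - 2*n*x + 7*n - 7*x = -4*n^2 + n*(4*x - 30) + 34*x + 34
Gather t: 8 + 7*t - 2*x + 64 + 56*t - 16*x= 63*t - 18*x + 72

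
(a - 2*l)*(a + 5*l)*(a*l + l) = a^3*l + 3*a^2*l^2 + a^2*l - 10*a*l^3 + 3*a*l^2 - 10*l^3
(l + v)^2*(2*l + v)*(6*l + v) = 12*l^4 + 32*l^3*v + 29*l^2*v^2 + 10*l*v^3 + v^4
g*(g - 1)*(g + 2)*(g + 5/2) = g^4 + 7*g^3/2 + g^2/2 - 5*g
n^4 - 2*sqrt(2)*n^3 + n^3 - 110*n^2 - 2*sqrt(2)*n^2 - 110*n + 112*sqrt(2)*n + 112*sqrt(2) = (n + 1)*(n - 8*sqrt(2))*(n - sqrt(2))*(n + 7*sqrt(2))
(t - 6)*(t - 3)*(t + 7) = t^3 - 2*t^2 - 45*t + 126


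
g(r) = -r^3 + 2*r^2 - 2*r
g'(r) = -3*r^2 + 4*r - 2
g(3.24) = -19.50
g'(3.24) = -20.53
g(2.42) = -7.30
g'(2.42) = -9.89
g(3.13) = -17.33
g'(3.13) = -18.87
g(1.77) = -2.82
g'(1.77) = -4.32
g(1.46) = -1.77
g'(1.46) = -2.55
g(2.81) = -12.02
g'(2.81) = -14.45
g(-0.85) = 3.76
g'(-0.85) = -7.57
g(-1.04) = 5.37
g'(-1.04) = -9.40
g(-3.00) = 51.00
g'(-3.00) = -41.00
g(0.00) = 0.00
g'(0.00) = -2.00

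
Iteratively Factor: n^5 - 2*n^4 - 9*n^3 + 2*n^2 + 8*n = (n - 1)*(n^4 - n^3 - 10*n^2 - 8*n) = n*(n - 1)*(n^3 - n^2 - 10*n - 8) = n*(n - 1)*(n + 1)*(n^2 - 2*n - 8) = n*(n - 4)*(n - 1)*(n + 1)*(n + 2)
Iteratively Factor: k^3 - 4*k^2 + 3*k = (k - 1)*(k^2 - 3*k) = (k - 3)*(k - 1)*(k)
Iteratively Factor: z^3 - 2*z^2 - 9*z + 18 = (z - 2)*(z^2 - 9) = (z - 3)*(z - 2)*(z + 3)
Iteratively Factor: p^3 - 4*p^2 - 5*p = (p + 1)*(p^2 - 5*p) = p*(p + 1)*(p - 5)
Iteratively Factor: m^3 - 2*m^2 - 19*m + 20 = (m - 1)*(m^2 - m - 20) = (m - 5)*(m - 1)*(m + 4)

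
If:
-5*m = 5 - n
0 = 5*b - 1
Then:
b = 1/5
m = n/5 - 1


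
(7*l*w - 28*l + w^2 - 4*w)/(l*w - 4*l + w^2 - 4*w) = (7*l + w)/(l + w)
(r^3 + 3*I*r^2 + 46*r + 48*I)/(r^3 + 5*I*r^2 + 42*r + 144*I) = (r + I)/(r + 3*I)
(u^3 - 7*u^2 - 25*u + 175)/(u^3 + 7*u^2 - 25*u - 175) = (u - 7)/(u + 7)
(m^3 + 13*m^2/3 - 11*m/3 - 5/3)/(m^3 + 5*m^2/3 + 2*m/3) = (3*m^3 + 13*m^2 - 11*m - 5)/(m*(3*m^2 + 5*m + 2))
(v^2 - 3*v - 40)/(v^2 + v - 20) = (v - 8)/(v - 4)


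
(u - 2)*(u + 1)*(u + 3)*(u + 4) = u^4 + 6*u^3 + 3*u^2 - 26*u - 24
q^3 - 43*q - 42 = (q - 7)*(q + 1)*(q + 6)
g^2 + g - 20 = (g - 4)*(g + 5)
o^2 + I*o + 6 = (o - 2*I)*(o + 3*I)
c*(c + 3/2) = c^2 + 3*c/2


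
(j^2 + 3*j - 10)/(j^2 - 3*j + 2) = (j + 5)/(j - 1)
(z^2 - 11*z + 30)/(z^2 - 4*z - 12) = (z - 5)/(z + 2)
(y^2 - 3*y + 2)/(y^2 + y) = (y^2 - 3*y + 2)/(y*(y + 1))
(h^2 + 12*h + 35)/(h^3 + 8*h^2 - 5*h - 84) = (h + 5)/(h^2 + h - 12)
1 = 1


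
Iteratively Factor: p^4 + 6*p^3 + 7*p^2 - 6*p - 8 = (p + 1)*(p^3 + 5*p^2 + 2*p - 8) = (p + 1)*(p + 4)*(p^2 + p - 2) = (p - 1)*(p + 1)*(p + 4)*(p + 2)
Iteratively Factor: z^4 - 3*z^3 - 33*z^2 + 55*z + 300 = (z - 5)*(z^3 + 2*z^2 - 23*z - 60) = (z - 5)*(z + 3)*(z^2 - z - 20) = (z - 5)*(z + 3)*(z + 4)*(z - 5)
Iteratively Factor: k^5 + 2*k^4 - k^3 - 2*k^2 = (k + 1)*(k^4 + k^3 - 2*k^2) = k*(k + 1)*(k^3 + k^2 - 2*k) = k^2*(k + 1)*(k^2 + k - 2) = k^2*(k + 1)*(k + 2)*(k - 1)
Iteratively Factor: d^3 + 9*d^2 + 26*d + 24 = (d + 4)*(d^2 + 5*d + 6) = (d + 2)*(d + 4)*(d + 3)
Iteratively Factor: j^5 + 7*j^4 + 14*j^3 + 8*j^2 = (j + 4)*(j^4 + 3*j^3 + 2*j^2) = (j + 1)*(j + 4)*(j^3 + 2*j^2) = (j + 1)*(j + 2)*(j + 4)*(j^2) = j*(j + 1)*(j + 2)*(j + 4)*(j)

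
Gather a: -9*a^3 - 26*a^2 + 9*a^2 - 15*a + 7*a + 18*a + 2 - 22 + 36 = -9*a^3 - 17*a^2 + 10*a + 16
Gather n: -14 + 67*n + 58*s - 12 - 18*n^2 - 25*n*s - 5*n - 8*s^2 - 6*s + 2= -18*n^2 + n*(62 - 25*s) - 8*s^2 + 52*s - 24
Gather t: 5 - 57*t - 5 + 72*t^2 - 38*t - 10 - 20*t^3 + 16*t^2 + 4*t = -20*t^3 + 88*t^2 - 91*t - 10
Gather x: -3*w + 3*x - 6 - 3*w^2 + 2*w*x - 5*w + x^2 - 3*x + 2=-3*w^2 + 2*w*x - 8*w + x^2 - 4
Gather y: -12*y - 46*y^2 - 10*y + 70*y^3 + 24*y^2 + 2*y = 70*y^3 - 22*y^2 - 20*y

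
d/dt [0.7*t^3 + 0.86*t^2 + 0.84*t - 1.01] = 2.1*t^2 + 1.72*t + 0.84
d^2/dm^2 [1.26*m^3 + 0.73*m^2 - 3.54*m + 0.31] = 7.56*m + 1.46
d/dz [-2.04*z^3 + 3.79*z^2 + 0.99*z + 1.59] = -6.12*z^2 + 7.58*z + 0.99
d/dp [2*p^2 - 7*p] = 4*p - 7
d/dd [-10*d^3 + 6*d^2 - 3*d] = -30*d^2 + 12*d - 3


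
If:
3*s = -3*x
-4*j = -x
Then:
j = x/4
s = -x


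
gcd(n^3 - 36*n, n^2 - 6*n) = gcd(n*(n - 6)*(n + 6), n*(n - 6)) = n^2 - 6*n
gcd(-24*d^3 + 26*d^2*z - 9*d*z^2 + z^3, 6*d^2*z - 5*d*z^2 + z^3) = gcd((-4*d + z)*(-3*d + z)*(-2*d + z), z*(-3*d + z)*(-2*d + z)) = 6*d^2 - 5*d*z + z^2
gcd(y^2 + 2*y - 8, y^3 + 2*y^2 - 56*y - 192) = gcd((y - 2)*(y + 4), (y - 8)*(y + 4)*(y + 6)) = y + 4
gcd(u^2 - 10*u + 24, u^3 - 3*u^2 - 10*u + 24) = u - 4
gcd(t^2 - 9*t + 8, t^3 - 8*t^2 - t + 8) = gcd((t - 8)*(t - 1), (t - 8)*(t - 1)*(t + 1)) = t^2 - 9*t + 8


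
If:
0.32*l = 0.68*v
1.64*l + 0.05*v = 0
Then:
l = 0.00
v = 0.00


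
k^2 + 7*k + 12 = (k + 3)*(k + 4)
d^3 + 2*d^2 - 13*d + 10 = (d - 2)*(d - 1)*(d + 5)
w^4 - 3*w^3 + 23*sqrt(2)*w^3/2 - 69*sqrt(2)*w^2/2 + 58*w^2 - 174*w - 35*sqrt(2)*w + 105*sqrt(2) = (w - 3)*(w - sqrt(2)/2)*(w + 5*sqrt(2))*(w + 7*sqrt(2))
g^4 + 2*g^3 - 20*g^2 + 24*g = g*(g - 2)^2*(g + 6)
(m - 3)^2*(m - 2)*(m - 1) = m^4 - 9*m^3 + 29*m^2 - 39*m + 18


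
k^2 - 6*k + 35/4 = (k - 7/2)*(k - 5/2)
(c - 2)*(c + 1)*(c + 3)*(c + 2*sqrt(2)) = c^4 + 2*c^3 + 2*sqrt(2)*c^3 - 5*c^2 + 4*sqrt(2)*c^2 - 10*sqrt(2)*c - 6*c - 12*sqrt(2)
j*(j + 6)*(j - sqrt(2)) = j^3 - sqrt(2)*j^2 + 6*j^2 - 6*sqrt(2)*j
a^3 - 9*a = a*(a - 3)*(a + 3)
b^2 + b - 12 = (b - 3)*(b + 4)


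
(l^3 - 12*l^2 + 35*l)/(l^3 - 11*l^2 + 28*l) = (l - 5)/(l - 4)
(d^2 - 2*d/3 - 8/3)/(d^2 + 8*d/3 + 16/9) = 3*(d - 2)/(3*d + 4)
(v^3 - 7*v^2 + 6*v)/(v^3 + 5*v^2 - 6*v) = (v - 6)/(v + 6)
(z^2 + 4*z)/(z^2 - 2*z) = (z + 4)/(z - 2)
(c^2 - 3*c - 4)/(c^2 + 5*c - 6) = (c^2 - 3*c - 4)/(c^2 + 5*c - 6)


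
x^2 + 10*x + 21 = (x + 3)*(x + 7)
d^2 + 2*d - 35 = (d - 5)*(d + 7)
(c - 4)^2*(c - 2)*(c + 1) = c^4 - 9*c^3 + 22*c^2 - 32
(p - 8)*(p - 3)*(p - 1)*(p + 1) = p^4 - 11*p^3 + 23*p^2 + 11*p - 24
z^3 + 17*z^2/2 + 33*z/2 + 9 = (z + 1)*(z + 3/2)*(z + 6)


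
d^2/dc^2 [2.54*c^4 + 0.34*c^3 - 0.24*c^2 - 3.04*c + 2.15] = 30.48*c^2 + 2.04*c - 0.48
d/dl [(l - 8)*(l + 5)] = 2*l - 3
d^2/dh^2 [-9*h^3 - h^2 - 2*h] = -54*h - 2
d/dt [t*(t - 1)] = 2*t - 1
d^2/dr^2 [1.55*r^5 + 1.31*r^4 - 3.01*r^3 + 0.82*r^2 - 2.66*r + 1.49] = 31.0*r^3 + 15.72*r^2 - 18.06*r + 1.64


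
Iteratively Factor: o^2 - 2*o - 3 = (o - 3)*(o + 1)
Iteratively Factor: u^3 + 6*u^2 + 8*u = (u)*(u^2 + 6*u + 8) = u*(u + 2)*(u + 4)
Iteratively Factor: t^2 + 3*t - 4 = (t - 1)*(t + 4)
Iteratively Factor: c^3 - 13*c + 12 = (c - 3)*(c^2 + 3*c - 4) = (c - 3)*(c - 1)*(c + 4)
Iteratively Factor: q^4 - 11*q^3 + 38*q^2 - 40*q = (q)*(q^3 - 11*q^2 + 38*q - 40) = q*(q - 4)*(q^2 - 7*q + 10) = q*(q - 5)*(q - 4)*(q - 2)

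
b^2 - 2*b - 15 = (b - 5)*(b + 3)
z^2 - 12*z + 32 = (z - 8)*(z - 4)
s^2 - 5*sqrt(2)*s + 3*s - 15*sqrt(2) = (s + 3)*(s - 5*sqrt(2))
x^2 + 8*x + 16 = (x + 4)^2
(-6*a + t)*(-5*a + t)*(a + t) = 30*a^3 + 19*a^2*t - 10*a*t^2 + t^3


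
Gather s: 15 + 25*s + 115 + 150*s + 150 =175*s + 280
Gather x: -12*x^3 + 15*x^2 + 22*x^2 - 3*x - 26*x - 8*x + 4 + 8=-12*x^3 + 37*x^2 - 37*x + 12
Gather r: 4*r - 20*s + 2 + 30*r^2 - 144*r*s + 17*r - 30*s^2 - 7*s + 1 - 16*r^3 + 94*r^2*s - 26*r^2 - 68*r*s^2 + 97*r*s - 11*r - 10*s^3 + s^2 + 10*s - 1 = -16*r^3 + r^2*(94*s + 4) + r*(-68*s^2 - 47*s + 10) - 10*s^3 - 29*s^2 - 17*s + 2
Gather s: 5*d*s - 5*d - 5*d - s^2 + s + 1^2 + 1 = -10*d - s^2 + s*(5*d + 1) + 2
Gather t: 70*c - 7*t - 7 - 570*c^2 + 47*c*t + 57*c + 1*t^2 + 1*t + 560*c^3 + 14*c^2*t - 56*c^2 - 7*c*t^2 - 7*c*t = 560*c^3 - 626*c^2 + 127*c + t^2*(1 - 7*c) + t*(14*c^2 + 40*c - 6) - 7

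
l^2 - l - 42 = (l - 7)*(l + 6)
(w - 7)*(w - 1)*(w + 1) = w^3 - 7*w^2 - w + 7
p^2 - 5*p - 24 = (p - 8)*(p + 3)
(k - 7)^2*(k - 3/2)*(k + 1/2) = k^4 - 15*k^3 + 249*k^2/4 - 77*k/2 - 147/4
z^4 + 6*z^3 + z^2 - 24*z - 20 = (z - 2)*(z + 1)*(z + 2)*(z + 5)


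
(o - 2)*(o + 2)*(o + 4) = o^3 + 4*o^2 - 4*o - 16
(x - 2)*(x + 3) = x^2 + x - 6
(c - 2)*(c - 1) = c^2 - 3*c + 2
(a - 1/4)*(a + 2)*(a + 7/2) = a^3 + 21*a^2/4 + 45*a/8 - 7/4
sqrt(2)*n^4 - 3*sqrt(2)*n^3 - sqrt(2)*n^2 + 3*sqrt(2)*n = n*(n - 3)*(n - 1)*(sqrt(2)*n + sqrt(2))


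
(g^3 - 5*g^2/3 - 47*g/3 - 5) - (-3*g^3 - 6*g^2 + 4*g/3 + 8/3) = 4*g^3 + 13*g^2/3 - 17*g - 23/3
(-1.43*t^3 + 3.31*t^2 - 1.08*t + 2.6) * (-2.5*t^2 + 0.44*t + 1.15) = 3.575*t^5 - 8.9042*t^4 + 2.5119*t^3 - 3.1687*t^2 - 0.0979999999999999*t + 2.99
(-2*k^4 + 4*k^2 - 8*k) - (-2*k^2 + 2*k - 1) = -2*k^4 + 6*k^2 - 10*k + 1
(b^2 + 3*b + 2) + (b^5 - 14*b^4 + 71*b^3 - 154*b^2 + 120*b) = b^5 - 14*b^4 + 71*b^3 - 153*b^2 + 123*b + 2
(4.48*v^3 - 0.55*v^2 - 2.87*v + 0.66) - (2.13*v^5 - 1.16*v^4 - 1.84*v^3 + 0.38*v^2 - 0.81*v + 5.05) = -2.13*v^5 + 1.16*v^4 + 6.32*v^3 - 0.93*v^2 - 2.06*v - 4.39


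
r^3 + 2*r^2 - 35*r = r*(r - 5)*(r + 7)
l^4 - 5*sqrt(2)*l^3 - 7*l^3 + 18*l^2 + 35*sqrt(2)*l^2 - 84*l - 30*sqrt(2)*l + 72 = (l - 6)*(l - 1)*(l - 3*sqrt(2))*(l - 2*sqrt(2))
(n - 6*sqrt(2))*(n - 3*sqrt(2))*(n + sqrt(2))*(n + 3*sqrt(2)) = n^4 - 5*sqrt(2)*n^3 - 30*n^2 + 90*sqrt(2)*n + 216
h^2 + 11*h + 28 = (h + 4)*(h + 7)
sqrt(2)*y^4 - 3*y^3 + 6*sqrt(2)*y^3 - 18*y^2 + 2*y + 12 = (y + 6)*(y - sqrt(2))^2*(sqrt(2)*y + 1)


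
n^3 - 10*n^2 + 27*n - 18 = (n - 6)*(n - 3)*(n - 1)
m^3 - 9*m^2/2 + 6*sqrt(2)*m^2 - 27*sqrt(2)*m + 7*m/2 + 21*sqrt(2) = (m - 7/2)*(m - 1)*(m + 6*sqrt(2))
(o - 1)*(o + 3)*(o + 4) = o^3 + 6*o^2 + 5*o - 12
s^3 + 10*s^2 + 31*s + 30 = (s + 2)*(s + 3)*(s + 5)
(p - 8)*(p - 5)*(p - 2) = p^3 - 15*p^2 + 66*p - 80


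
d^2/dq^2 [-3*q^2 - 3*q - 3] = -6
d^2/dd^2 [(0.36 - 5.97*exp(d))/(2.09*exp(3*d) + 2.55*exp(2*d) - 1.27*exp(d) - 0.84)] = (-104.310228*exp(6*d) - 81.2987010000001*exp(5*d) - 81.099789*exp(4*d) - 148.133457*exp(3*d) - 74.535876*exp(2*d) + 10.03392*exp(d) - 4.59648)*exp(d)/(9.129329*exp(9*d) + 33.415965*exp(8*d) + 24.128214*exp(7*d) - 35.037027*exp(6*d) - 41.522322*exp(5*d) + 9.330057*exp(4*d) + 18.697769*exp(3*d) + 1.333332*exp(2*d) - 2.688336*exp(d) - 0.592704)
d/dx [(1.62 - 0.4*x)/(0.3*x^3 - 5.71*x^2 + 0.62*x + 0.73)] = (0.24*x^3 - 3.742*x^2 + 18.5004*x - 1.2964)/(0.09*x^6 - 3.426*x^5 + 32.9761*x^4 - 6.6424*x^3 - 7.9522*x^2 + 0.9052*x + 0.5329)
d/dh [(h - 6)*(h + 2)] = 2*h - 4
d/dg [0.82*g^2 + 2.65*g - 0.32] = 1.64*g + 2.65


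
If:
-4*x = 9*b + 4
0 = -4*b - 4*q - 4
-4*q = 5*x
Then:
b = -36/61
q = -25/61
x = 20/61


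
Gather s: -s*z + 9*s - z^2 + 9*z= s*(9 - z) - z^2 + 9*z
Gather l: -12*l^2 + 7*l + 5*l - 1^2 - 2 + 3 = -12*l^2 + 12*l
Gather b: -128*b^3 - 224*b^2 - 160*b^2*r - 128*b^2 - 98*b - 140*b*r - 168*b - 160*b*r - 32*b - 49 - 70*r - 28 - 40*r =-128*b^3 + b^2*(-160*r - 352) + b*(-300*r - 298) - 110*r - 77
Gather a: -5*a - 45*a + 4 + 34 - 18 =20 - 50*a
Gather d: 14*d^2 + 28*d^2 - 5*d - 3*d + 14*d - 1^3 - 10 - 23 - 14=42*d^2 + 6*d - 48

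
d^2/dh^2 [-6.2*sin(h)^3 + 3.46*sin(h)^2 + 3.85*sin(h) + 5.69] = 0.79999999999999*sin(h) - 13.95*sin(3*h) + 6.92*cos(2*h)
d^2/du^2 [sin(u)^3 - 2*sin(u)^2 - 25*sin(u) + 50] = -9*sin(u)^3 + 8*sin(u)^2 + 31*sin(u) - 4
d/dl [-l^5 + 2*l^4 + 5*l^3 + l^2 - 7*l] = -5*l^4 + 8*l^3 + 15*l^2 + 2*l - 7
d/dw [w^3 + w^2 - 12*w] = 3*w^2 + 2*w - 12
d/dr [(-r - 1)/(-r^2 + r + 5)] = (r^2 - r - (r + 1)*(2*r - 1) - 5)/(-r^2 + r + 5)^2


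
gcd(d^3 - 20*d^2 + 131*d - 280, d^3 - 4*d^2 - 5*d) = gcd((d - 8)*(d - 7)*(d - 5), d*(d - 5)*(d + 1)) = d - 5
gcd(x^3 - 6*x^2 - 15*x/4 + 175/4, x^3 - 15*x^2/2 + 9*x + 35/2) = x^2 - 17*x/2 + 35/2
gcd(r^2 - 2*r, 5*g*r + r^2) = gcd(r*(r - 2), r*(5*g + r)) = r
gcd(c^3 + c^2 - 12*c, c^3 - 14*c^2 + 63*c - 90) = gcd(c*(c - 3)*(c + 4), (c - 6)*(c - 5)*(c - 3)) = c - 3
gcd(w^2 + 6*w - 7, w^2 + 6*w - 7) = w^2 + 6*w - 7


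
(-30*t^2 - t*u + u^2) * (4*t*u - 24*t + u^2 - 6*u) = -120*t^3*u + 720*t^3 - 34*t^2*u^2 + 204*t^2*u + 3*t*u^3 - 18*t*u^2 + u^4 - 6*u^3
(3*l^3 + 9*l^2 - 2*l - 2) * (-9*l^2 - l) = -27*l^5 - 84*l^4 + 9*l^3 + 20*l^2 + 2*l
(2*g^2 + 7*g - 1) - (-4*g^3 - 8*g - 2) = 4*g^3 + 2*g^2 + 15*g + 1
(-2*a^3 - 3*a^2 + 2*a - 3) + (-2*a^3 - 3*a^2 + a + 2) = -4*a^3 - 6*a^2 + 3*a - 1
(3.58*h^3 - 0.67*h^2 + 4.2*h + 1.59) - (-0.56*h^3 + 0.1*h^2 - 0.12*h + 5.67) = 4.14*h^3 - 0.77*h^2 + 4.32*h - 4.08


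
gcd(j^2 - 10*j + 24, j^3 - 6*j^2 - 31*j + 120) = 1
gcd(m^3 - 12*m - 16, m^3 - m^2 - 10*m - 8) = m^2 - 2*m - 8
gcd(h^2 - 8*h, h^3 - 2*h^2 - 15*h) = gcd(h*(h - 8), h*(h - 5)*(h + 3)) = h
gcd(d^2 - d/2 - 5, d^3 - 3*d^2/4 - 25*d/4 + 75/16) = d - 5/2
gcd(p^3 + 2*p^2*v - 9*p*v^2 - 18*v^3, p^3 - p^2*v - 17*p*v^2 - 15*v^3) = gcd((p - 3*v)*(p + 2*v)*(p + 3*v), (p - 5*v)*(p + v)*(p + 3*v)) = p + 3*v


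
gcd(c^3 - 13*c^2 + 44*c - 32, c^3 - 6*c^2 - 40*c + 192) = c^2 - 12*c + 32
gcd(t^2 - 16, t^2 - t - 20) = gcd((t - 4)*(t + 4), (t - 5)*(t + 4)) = t + 4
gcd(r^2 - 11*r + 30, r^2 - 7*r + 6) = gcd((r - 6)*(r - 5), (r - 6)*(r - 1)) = r - 6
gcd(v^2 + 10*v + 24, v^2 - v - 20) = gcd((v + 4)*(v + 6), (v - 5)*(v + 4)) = v + 4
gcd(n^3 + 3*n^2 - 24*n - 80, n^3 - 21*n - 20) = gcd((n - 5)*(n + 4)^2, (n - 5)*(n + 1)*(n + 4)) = n^2 - n - 20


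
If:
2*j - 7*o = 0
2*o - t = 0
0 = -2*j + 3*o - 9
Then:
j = -63/8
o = -9/4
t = -9/2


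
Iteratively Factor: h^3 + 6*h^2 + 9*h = (h)*(h^2 + 6*h + 9) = h*(h + 3)*(h + 3)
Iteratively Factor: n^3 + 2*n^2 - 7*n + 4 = (n + 4)*(n^2 - 2*n + 1) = (n - 1)*(n + 4)*(n - 1)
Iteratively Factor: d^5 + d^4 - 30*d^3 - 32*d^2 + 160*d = (d + 4)*(d^4 - 3*d^3 - 18*d^2 + 40*d) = (d - 2)*(d + 4)*(d^3 - d^2 - 20*d) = (d - 5)*(d - 2)*(d + 4)*(d^2 + 4*d) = (d - 5)*(d - 2)*(d + 4)^2*(d)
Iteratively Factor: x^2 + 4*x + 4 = (x + 2)*(x + 2)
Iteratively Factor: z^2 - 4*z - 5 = (z + 1)*(z - 5)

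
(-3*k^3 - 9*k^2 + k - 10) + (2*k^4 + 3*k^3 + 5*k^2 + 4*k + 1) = 2*k^4 - 4*k^2 + 5*k - 9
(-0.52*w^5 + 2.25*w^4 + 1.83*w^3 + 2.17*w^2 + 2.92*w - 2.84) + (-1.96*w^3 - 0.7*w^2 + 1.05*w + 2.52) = -0.52*w^5 + 2.25*w^4 - 0.13*w^3 + 1.47*w^2 + 3.97*w - 0.32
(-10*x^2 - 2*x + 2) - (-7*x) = -10*x^2 + 5*x + 2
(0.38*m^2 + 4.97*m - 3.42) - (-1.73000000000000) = 0.38*m^2 + 4.97*m - 1.69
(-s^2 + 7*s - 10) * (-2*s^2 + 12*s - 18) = 2*s^4 - 26*s^3 + 122*s^2 - 246*s + 180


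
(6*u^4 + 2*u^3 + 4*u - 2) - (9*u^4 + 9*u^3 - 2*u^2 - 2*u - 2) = -3*u^4 - 7*u^3 + 2*u^2 + 6*u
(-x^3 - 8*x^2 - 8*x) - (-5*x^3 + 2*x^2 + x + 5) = 4*x^3 - 10*x^2 - 9*x - 5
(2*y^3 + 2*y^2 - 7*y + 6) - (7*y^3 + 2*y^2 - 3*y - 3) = -5*y^3 - 4*y + 9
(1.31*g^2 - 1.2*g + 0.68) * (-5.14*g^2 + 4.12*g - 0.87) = -6.7334*g^4 + 11.5652*g^3 - 9.5789*g^2 + 3.8456*g - 0.5916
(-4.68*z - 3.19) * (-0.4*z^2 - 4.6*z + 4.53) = 1.872*z^3 + 22.804*z^2 - 6.5264*z - 14.4507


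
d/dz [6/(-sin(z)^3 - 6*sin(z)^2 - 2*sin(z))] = 6*(3*cos(z) + 12/tan(z) + 2*cos(z)/sin(z)^2)/(sin(z)^2 + 6*sin(z) + 2)^2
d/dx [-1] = 0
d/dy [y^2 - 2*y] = 2*y - 2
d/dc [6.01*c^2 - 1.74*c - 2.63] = 12.02*c - 1.74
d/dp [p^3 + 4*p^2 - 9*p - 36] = 3*p^2 + 8*p - 9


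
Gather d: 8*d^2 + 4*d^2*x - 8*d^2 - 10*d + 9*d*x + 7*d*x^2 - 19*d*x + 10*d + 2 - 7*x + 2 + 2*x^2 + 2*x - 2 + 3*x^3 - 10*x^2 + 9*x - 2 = 4*d^2*x + d*(7*x^2 - 10*x) + 3*x^3 - 8*x^2 + 4*x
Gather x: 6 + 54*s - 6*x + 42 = 54*s - 6*x + 48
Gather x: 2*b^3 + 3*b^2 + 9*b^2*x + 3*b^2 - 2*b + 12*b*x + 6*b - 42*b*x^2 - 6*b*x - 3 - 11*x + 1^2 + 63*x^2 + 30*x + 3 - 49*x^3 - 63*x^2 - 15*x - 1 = 2*b^3 + 6*b^2 - 42*b*x^2 + 4*b - 49*x^3 + x*(9*b^2 + 6*b + 4)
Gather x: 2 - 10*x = 2 - 10*x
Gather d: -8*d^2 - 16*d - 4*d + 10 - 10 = -8*d^2 - 20*d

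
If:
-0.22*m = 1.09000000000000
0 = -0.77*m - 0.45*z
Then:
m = -4.95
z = 8.48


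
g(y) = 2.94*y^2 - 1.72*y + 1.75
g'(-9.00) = -54.64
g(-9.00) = 255.37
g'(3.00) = 15.92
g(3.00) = 23.05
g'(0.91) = 3.63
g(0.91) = 2.62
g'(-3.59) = -22.83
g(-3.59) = 45.82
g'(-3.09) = -19.89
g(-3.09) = 35.14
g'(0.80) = 2.98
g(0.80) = 2.26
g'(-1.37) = -9.78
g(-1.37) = 9.62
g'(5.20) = 28.86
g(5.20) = 72.30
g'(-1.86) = -12.66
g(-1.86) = 15.12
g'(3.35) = 17.98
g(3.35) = 28.98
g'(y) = 5.88*y - 1.72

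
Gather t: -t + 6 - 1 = 5 - t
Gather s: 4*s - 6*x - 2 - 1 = 4*s - 6*x - 3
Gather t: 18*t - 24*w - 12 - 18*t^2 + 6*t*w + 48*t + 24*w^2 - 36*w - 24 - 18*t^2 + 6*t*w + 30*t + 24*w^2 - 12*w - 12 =-36*t^2 + t*(12*w + 96) + 48*w^2 - 72*w - 48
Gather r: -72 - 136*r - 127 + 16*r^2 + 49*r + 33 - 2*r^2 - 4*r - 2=14*r^2 - 91*r - 168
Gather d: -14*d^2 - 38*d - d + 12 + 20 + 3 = -14*d^2 - 39*d + 35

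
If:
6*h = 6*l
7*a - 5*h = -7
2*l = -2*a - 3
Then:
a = -29/24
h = -7/24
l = -7/24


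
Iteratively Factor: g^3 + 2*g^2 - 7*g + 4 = (g - 1)*(g^2 + 3*g - 4) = (g - 1)^2*(g + 4)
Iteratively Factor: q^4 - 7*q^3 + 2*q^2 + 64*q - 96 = (q - 4)*(q^3 - 3*q^2 - 10*q + 24) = (q - 4)*(q - 2)*(q^2 - q - 12) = (q - 4)*(q - 2)*(q + 3)*(q - 4)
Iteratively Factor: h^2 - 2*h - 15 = (h + 3)*(h - 5)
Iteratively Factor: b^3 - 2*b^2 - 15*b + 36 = (b - 3)*(b^2 + b - 12) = (b - 3)*(b + 4)*(b - 3)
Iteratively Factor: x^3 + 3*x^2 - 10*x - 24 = (x + 4)*(x^2 - x - 6) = (x - 3)*(x + 4)*(x + 2)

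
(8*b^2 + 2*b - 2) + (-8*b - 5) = 8*b^2 - 6*b - 7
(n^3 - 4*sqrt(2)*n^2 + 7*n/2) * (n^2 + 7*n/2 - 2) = n^5 - 4*sqrt(2)*n^4 + 7*n^4/2 - 14*sqrt(2)*n^3 + 3*n^3/2 + 8*sqrt(2)*n^2 + 49*n^2/4 - 7*n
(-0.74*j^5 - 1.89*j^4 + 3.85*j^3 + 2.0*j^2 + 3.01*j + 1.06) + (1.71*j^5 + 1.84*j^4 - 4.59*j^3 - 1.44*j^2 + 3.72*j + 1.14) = 0.97*j^5 - 0.0499999999999998*j^4 - 0.74*j^3 + 0.56*j^2 + 6.73*j + 2.2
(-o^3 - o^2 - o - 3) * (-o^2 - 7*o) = o^5 + 8*o^4 + 8*o^3 + 10*o^2 + 21*o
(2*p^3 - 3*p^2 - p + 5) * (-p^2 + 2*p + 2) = -2*p^5 + 7*p^4 - p^3 - 13*p^2 + 8*p + 10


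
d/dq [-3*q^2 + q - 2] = 1 - 6*q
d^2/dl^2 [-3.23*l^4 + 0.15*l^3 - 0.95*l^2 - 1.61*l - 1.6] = -38.76*l^2 + 0.9*l - 1.9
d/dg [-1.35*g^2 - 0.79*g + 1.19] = -2.7*g - 0.79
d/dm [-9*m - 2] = -9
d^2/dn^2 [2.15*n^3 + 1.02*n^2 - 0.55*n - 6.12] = 12.9*n + 2.04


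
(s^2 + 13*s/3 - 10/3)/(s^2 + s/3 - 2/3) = (s + 5)/(s + 1)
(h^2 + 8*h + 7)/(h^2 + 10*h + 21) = (h + 1)/(h + 3)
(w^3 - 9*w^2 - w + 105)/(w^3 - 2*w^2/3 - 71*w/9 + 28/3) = 9*(w^2 - 12*w + 35)/(9*w^2 - 33*w + 28)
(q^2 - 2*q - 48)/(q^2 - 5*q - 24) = (q + 6)/(q + 3)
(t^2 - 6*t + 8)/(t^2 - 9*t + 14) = (t - 4)/(t - 7)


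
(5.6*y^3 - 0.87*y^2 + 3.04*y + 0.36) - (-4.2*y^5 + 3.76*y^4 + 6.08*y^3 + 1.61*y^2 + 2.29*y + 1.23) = 4.2*y^5 - 3.76*y^4 - 0.48*y^3 - 2.48*y^2 + 0.75*y - 0.87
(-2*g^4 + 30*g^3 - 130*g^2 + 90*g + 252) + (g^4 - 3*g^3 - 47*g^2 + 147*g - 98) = -g^4 + 27*g^3 - 177*g^2 + 237*g + 154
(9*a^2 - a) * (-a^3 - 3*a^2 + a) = -9*a^5 - 26*a^4 + 12*a^3 - a^2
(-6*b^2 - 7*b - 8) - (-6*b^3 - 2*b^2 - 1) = 6*b^3 - 4*b^2 - 7*b - 7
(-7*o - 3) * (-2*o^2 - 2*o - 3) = 14*o^3 + 20*o^2 + 27*o + 9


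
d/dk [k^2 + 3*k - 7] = 2*k + 3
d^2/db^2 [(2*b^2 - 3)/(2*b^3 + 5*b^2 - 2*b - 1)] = 2*(8*b^6 - 48*b^4 - 192*b^3 - 159*b^2 + 72*b - 25)/(8*b^9 + 60*b^8 + 126*b^7 - 7*b^6 - 186*b^5 + 9*b^4 + 58*b^3 + 3*b^2 - 6*b - 1)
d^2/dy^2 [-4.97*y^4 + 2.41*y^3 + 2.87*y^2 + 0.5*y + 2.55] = -59.64*y^2 + 14.46*y + 5.74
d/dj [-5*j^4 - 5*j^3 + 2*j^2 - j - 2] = -20*j^3 - 15*j^2 + 4*j - 1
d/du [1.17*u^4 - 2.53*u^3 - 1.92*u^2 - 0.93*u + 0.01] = 4.68*u^3 - 7.59*u^2 - 3.84*u - 0.93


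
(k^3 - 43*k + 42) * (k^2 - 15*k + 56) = k^5 - 15*k^4 + 13*k^3 + 687*k^2 - 3038*k + 2352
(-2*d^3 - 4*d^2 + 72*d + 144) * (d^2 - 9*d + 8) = -2*d^5 + 14*d^4 + 92*d^3 - 536*d^2 - 720*d + 1152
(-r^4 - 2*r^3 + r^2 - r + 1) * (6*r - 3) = -6*r^5 - 9*r^4 + 12*r^3 - 9*r^2 + 9*r - 3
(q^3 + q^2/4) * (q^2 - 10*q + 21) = q^5 - 39*q^4/4 + 37*q^3/2 + 21*q^2/4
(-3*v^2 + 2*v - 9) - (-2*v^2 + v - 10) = -v^2 + v + 1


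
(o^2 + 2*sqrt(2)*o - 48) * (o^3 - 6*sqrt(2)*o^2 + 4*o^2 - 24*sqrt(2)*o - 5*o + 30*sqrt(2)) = o^5 - 4*sqrt(2)*o^4 + 4*o^4 - 77*o^3 - 16*sqrt(2)*o^3 - 288*o^2 + 308*sqrt(2)*o^2 + 360*o + 1152*sqrt(2)*o - 1440*sqrt(2)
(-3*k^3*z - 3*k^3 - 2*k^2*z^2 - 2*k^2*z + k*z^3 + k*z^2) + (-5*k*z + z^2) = -3*k^3*z - 3*k^3 - 2*k^2*z^2 - 2*k^2*z + k*z^3 + k*z^2 - 5*k*z + z^2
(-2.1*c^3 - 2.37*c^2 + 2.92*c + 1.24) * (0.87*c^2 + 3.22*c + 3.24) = -1.827*c^5 - 8.8239*c^4 - 11.895*c^3 + 2.8024*c^2 + 13.4536*c + 4.0176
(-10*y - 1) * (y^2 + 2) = -10*y^3 - y^2 - 20*y - 2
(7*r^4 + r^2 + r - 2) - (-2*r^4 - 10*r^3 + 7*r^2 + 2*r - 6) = 9*r^4 + 10*r^3 - 6*r^2 - r + 4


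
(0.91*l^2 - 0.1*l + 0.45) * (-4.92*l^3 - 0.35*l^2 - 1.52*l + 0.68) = -4.4772*l^5 + 0.1735*l^4 - 3.5622*l^3 + 0.6133*l^2 - 0.752*l + 0.306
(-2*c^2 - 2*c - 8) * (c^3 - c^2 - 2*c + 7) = -2*c^5 - 2*c^3 - 2*c^2 + 2*c - 56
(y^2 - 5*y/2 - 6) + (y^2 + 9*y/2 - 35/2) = 2*y^2 + 2*y - 47/2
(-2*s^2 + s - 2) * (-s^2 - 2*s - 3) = 2*s^4 + 3*s^3 + 6*s^2 + s + 6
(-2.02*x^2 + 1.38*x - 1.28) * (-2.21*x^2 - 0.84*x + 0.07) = 4.4642*x^4 - 1.353*x^3 + 1.5282*x^2 + 1.1718*x - 0.0896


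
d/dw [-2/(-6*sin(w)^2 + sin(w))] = 2*(-12/tan(w) + cos(w)/sin(w)^2)/(6*sin(w) - 1)^2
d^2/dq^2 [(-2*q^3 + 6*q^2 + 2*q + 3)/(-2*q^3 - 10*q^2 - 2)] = (-16*q^6 - 6*q^5 - 60*q^4 - 138*q^3 - 123*q^2 + 45*q + 9)/(q^9 + 15*q^8 + 75*q^7 + 128*q^6 + 30*q^5 + 75*q^4 + 3*q^3 + 15*q^2 + 1)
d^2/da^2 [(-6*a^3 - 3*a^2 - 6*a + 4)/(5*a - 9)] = 2*(-150*a^3 + 810*a^2 - 1458*a - 413)/(125*a^3 - 675*a^2 + 1215*a - 729)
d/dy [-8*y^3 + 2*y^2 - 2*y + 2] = -24*y^2 + 4*y - 2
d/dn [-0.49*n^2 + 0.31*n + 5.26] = 0.31 - 0.98*n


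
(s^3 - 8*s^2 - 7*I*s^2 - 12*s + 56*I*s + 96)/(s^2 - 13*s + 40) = (s^2 - 7*I*s - 12)/(s - 5)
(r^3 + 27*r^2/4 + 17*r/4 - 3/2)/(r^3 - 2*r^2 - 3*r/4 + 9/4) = (4*r^2 + 23*r - 6)/(4*r^2 - 12*r + 9)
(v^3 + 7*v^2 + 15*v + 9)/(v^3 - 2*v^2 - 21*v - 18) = (v + 3)/(v - 6)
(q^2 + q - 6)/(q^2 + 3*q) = (q - 2)/q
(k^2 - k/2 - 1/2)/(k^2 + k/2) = (k - 1)/k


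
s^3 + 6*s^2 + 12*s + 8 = (s + 2)^3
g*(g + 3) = g^2 + 3*g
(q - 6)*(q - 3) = q^2 - 9*q + 18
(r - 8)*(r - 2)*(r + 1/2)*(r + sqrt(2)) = r^4 - 19*r^3/2 + sqrt(2)*r^3 - 19*sqrt(2)*r^2/2 + 11*r^2 + 8*r + 11*sqrt(2)*r + 8*sqrt(2)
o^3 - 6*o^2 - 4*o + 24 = (o - 6)*(o - 2)*(o + 2)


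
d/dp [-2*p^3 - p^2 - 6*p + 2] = -6*p^2 - 2*p - 6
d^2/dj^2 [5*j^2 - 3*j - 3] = 10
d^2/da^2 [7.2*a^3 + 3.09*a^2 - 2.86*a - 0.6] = 43.2*a + 6.18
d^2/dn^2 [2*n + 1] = 0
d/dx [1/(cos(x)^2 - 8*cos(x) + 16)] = 2*sin(x)/(cos(x) - 4)^3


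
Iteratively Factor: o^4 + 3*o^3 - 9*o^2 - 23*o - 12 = (o + 1)*(o^3 + 2*o^2 - 11*o - 12) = (o - 3)*(o + 1)*(o^2 + 5*o + 4) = (o - 3)*(o + 1)*(o + 4)*(o + 1)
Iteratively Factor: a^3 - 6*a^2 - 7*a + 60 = (a + 3)*(a^2 - 9*a + 20) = (a - 5)*(a + 3)*(a - 4)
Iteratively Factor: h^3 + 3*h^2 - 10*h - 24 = (h - 3)*(h^2 + 6*h + 8) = (h - 3)*(h + 4)*(h + 2)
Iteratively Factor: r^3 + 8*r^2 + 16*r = (r + 4)*(r^2 + 4*r) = (r + 4)^2*(r)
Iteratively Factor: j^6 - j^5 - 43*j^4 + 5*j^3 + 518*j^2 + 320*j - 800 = (j + 4)*(j^5 - 5*j^4 - 23*j^3 + 97*j^2 + 130*j - 200) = (j - 5)*(j + 4)*(j^4 - 23*j^2 - 18*j + 40) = (j - 5)*(j - 1)*(j + 4)*(j^3 + j^2 - 22*j - 40) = (j - 5)*(j - 1)*(j + 4)^2*(j^2 - 3*j - 10) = (j - 5)*(j - 1)*(j + 2)*(j + 4)^2*(j - 5)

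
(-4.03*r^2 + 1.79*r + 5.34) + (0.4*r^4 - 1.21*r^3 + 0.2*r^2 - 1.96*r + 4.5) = 0.4*r^4 - 1.21*r^3 - 3.83*r^2 - 0.17*r + 9.84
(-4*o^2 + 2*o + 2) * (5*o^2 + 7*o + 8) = -20*o^4 - 18*o^3 - 8*o^2 + 30*o + 16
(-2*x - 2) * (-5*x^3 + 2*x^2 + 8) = 10*x^4 + 6*x^3 - 4*x^2 - 16*x - 16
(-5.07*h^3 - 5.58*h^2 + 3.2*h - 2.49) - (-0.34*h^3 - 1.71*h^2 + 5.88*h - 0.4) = -4.73*h^3 - 3.87*h^2 - 2.68*h - 2.09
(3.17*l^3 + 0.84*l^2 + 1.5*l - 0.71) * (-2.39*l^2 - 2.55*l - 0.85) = -7.5763*l^5 - 10.0911*l^4 - 8.4215*l^3 - 2.8421*l^2 + 0.5355*l + 0.6035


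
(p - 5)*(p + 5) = p^2 - 25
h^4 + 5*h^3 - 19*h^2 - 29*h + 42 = (h - 3)*(h - 1)*(h + 2)*(h + 7)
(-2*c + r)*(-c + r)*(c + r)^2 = 2*c^4 + c^3*r - 3*c^2*r^2 - c*r^3 + r^4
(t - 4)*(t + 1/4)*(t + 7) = t^3 + 13*t^2/4 - 109*t/4 - 7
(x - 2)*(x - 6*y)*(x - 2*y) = x^3 - 8*x^2*y - 2*x^2 + 12*x*y^2 + 16*x*y - 24*y^2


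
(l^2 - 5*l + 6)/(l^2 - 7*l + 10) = (l - 3)/(l - 5)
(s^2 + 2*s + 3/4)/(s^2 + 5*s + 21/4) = (2*s + 1)/(2*s + 7)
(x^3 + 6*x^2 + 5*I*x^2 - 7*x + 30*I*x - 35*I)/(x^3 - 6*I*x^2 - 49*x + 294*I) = (x^2 + x*(-1 + 5*I) - 5*I)/(x^2 - x*(7 + 6*I) + 42*I)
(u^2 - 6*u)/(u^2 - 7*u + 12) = u*(u - 6)/(u^2 - 7*u + 12)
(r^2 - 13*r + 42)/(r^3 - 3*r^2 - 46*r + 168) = (r - 7)/(r^2 + 3*r - 28)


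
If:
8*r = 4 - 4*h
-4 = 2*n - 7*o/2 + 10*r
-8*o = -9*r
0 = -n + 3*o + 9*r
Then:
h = 621/493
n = -792/493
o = -72/493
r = -64/493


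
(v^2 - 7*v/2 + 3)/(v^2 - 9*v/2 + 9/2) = (v - 2)/(v - 3)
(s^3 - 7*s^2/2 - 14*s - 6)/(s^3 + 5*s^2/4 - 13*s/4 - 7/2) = 2*(2*s^2 - 11*s - 6)/(4*s^2 - 3*s - 7)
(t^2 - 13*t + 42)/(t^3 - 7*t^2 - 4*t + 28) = (t - 6)/(t^2 - 4)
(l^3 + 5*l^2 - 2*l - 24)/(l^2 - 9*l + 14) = (l^2 + 7*l + 12)/(l - 7)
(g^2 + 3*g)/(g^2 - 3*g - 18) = g/(g - 6)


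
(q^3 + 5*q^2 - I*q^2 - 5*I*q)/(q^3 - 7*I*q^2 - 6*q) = (q + 5)/(q - 6*I)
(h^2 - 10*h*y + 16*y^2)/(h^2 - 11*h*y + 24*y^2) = (-h + 2*y)/(-h + 3*y)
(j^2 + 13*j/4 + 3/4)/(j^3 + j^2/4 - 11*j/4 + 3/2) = (4*j^2 + 13*j + 3)/(4*j^3 + j^2 - 11*j + 6)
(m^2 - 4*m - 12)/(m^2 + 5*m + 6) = (m - 6)/(m + 3)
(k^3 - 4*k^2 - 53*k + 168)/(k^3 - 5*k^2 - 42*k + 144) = (k + 7)/(k + 6)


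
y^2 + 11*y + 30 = (y + 5)*(y + 6)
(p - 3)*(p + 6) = p^2 + 3*p - 18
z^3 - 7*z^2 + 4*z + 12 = (z - 6)*(z - 2)*(z + 1)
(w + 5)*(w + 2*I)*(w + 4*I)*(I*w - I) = I*w^4 - 6*w^3 + 4*I*w^3 - 24*w^2 - 13*I*w^2 + 30*w - 32*I*w + 40*I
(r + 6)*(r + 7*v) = r^2 + 7*r*v + 6*r + 42*v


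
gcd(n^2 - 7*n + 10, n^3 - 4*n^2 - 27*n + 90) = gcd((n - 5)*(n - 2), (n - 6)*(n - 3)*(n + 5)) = 1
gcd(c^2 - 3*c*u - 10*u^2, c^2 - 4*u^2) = c + 2*u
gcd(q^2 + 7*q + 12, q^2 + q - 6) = q + 3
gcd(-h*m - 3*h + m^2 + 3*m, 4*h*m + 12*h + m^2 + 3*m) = m + 3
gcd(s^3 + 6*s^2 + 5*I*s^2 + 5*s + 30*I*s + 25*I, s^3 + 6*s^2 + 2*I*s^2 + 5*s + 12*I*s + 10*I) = s^2 + 6*s + 5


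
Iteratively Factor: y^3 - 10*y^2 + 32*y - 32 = (y - 4)*(y^2 - 6*y + 8) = (y - 4)^2*(y - 2)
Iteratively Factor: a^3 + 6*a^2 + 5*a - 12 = (a - 1)*(a^2 + 7*a + 12) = (a - 1)*(a + 4)*(a + 3)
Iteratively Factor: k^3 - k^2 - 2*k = (k + 1)*(k^2 - 2*k) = k*(k + 1)*(k - 2)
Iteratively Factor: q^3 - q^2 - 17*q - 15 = (q + 3)*(q^2 - 4*q - 5) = (q - 5)*(q + 3)*(q + 1)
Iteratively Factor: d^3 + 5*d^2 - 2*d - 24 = (d + 3)*(d^2 + 2*d - 8) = (d + 3)*(d + 4)*(d - 2)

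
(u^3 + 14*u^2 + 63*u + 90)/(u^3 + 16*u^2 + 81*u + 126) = (u + 5)/(u + 7)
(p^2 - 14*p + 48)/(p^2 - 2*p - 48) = (p - 6)/(p + 6)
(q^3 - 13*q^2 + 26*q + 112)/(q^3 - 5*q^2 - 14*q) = (q - 8)/q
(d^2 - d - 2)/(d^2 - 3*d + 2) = (d + 1)/(d - 1)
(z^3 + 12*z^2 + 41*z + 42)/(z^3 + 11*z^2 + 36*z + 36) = (z + 7)/(z + 6)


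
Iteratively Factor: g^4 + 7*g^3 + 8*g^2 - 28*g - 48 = (g + 3)*(g^3 + 4*g^2 - 4*g - 16) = (g + 3)*(g + 4)*(g^2 - 4) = (g - 2)*(g + 3)*(g + 4)*(g + 2)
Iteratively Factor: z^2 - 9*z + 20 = (z - 4)*(z - 5)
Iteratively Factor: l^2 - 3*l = (l - 3)*(l)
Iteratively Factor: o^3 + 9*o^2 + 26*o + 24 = (o + 4)*(o^2 + 5*o + 6) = (o + 2)*(o + 4)*(o + 3)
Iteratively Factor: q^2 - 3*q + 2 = (q - 2)*(q - 1)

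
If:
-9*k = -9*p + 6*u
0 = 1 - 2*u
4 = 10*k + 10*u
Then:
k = -1/10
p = 7/30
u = 1/2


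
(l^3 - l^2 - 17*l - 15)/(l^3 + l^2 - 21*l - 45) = (l + 1)/(l + 3)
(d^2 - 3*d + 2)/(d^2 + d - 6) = (d - 1)/(d + 3)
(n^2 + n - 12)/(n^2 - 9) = (n + 4)/(n + 3)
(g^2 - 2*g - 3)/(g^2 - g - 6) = (g + 1)/(g + 2)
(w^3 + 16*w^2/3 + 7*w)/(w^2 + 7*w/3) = w + 3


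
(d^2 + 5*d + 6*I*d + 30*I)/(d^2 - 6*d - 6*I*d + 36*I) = (d^2 + d*(5 + 6*I) + 30*I)/(d^2 - 6*d*(1 + I) + 36*I)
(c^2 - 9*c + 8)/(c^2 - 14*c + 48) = (c - 1)/(c - 6)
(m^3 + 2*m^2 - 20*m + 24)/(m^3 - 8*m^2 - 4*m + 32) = (m^2 + 4*m - 12)/(m^2 - 6*m - 16)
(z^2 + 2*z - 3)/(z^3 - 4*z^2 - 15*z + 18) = 1/(z - 6)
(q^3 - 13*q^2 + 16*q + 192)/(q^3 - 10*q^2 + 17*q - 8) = (q^2 - 5*q - 24)/(q^2 - 2*q + 1)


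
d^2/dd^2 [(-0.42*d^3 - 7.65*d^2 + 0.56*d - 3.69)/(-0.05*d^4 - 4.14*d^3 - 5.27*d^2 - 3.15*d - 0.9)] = (0.0021*d^9 + 0.114750000000001*d^8 + 8.82048000000003*d^7 + 237.281058*d^6 - 83.3349359999997*d^5 + 78.0416099999998*d^4 + 625.760413999999*d^3 + 716.106366*d^2 + 303.01911*d + 53.79291)/(0.000125*d^12 + 0.03105*d^11 + 2.610465*d^10 + 77.526909*d^9 + 279.062061*d^8 + 513.006588*d^7 + 607.907798*d^6 + 504.357975*d^5 + 302.404455*d^4 + 130.958775*d^3 + 39.59685*d^2 + 7.6545*d + 0.729)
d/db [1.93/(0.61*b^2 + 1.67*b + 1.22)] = (-2.3546*b - 3.2231)/(0.61*b^2 + 1.67*b + 1.22)^2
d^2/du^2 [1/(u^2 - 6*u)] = 2*(-u*(u - 6) + 4*(u - 3)^2)/(u^3*(u - 6)^3)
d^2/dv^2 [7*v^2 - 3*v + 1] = 14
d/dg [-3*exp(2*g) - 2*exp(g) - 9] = (-6*exp(g) - 2)*exp(g)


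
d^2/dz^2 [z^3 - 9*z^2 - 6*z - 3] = 6*z - 18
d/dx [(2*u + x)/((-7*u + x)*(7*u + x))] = (-49*u^2 - 4*u*x - x^2)/(2401*u^4 - 98*u^2*x^2 + x^4)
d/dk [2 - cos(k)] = sin(k)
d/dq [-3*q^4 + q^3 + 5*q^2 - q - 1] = -12*q^3 + 3*q^2 + 10*q - 1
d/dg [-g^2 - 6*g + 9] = -2*g - 6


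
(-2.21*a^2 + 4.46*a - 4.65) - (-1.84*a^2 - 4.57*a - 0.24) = -0.37*a^2 + 9.03*a - 4.41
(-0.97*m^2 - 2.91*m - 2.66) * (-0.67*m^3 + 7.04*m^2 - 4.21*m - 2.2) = 0.6499*m^5 - 4.8791*m^4 - 14.6205*m^3 - 4.3413*m^2 + 17.6006*m + 5.852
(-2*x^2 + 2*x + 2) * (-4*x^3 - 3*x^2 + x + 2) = 8*x^5 - 2*x^4 - 16*x^3 - 8*x^2 + 6*x + 4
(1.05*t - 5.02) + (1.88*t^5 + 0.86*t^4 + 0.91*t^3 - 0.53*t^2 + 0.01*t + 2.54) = 1.88*t^5 + 0.86*t^4 + 0.91*t^3 - 0.53*t^2 + 1.06*t - 2.48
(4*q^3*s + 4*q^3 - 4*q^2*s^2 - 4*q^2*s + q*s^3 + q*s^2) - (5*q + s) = 4*q^3*s + 4*q^3 - 4*q^2*s^2 - 4*q^2*s + q*s^3 + q*s^2 - 5*q - s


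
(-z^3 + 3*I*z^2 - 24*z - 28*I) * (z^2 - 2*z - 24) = -z^5 + 2*z^4 + 3*I*z^4 - 6*I*z^3 + 48*z^2 - 100*I*z^2 + 576*z + 56*I*z + 672*I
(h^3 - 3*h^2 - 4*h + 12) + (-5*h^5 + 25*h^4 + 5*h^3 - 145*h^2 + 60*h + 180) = -5*h^5 + 25*h^4 + 6*h^3 - 148*h^2 + 56*h + 192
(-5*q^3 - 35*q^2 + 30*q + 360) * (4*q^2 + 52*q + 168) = -20*q^5 - 400*q^4 - 2540*q^3 - 2880*q^2 + 23760*q + 60480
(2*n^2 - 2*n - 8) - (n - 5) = 2*n^2 - 3*n - 3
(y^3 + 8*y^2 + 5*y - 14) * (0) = 0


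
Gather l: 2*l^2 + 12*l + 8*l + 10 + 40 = 2*l^2 + 20*l + 50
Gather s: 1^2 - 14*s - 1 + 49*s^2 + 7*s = 49*s^2 - 7*s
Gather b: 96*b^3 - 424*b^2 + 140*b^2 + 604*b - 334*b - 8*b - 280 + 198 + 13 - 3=96*b^3 - 284*b^2 + 262*b - 72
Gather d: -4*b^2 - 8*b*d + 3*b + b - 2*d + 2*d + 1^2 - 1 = -4*b^2 - 8*b*d + 4*b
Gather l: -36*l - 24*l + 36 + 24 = 60 - 60*l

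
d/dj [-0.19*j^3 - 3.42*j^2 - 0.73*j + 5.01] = -0.57*j^2 - 6.84*j - 0.73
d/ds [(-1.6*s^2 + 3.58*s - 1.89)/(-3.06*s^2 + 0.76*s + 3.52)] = (9.7388*s^2 - 22.8308*s + 14.038)/(9.3636*s^4 - 4.6512*s^3 - 20.9648*s^2 + 5.3504*s + 12.3904)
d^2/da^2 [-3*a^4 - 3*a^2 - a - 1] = -36*a^2 - 6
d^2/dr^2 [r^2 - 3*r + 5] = 2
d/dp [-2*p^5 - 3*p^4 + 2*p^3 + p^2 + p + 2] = -10*p^4 - 12*p^3 + 6*p^2 + 2*p + 1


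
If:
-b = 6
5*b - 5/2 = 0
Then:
No Solution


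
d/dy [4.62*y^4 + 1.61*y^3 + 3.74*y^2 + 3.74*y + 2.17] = 18.48*y^3 + 4.83*y^2 + 7.48*y + 3.74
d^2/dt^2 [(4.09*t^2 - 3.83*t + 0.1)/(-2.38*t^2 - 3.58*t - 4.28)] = (2.8421709430404e-14*t^4 + 113.086176*t^3 + 246.575616*t^2 - 239.195712*t - 267.740096)/(13.481272*t^6 + 60.835656*t^5 + 164.239992*t^4 + 264.686584*t^3 + 295.355952*t^2 + 196.739616*t + 78.402752)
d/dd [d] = 1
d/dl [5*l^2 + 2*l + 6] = 10*l + 2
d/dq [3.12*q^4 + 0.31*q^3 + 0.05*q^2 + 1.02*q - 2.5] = 12.48*q^3 + 0.93*q^2 + 0.1*q + 1.02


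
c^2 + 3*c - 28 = (c - 4)*(c + 7)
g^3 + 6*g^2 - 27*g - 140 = (g - 5)*(g + 4)*(g + 7)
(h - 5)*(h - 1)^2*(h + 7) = h^4 - 38*h^2 + 72*h - 35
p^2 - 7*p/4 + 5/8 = (p - 5/4)*(p - 1/2)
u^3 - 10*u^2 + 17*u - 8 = (u - 8)*(u - 1)^2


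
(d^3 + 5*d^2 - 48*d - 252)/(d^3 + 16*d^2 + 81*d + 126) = (d^2 - d - 42)/(d^2 + 10*d + 21)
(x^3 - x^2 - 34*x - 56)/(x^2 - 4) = (x^2 - 3*x - 28)/(x - 2)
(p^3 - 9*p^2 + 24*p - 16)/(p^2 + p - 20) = (p^2 - 5*p + 4)/(p + 5)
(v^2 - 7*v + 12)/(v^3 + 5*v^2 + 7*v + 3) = (v^2 - 7*v + 12)/(v^3 + 5*v^2 + 7*v + 3)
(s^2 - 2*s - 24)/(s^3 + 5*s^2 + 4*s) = (s - 6)/(s*(s + 1))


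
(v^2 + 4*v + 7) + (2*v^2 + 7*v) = 3*v^2 + 11*v + 7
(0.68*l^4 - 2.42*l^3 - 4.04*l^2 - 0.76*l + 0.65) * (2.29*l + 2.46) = 1.5572*l^5 - 3.869*l^4 - 15.2048*l^3 - 11.6788*l^2 - 0.3811*l + 1.599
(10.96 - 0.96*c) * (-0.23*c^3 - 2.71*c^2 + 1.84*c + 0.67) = 0.2208*c^4 + 0.0807999999999995*c^3 - 31.468*c^2 + 19.5232*c + 7.3432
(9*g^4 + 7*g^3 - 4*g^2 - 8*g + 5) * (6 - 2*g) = -18*g^5 + 40*g^4 + 50*g^3 - 8*g^2 - 58*g + 30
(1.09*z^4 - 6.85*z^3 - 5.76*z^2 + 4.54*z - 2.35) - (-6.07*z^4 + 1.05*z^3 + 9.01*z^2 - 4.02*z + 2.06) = 7.16*z^4 - 7.9*z^3 - 14.77*z^2 + 8.56*z - 4.41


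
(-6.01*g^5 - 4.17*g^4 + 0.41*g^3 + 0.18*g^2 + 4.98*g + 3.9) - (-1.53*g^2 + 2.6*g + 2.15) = -6.01*g^5 - 4.17*g^4 + 0.41*g^3 + 1.71*g^2 + 2.38*g + 1.75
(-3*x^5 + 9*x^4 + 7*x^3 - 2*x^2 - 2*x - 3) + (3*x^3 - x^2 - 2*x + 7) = -3*x^5 + 9*x^4 + 10*x^3 - 3*x^2 - 4*x + 4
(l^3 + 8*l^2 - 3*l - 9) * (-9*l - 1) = -9*l^4 - 73*l^3 + 19*l^2 + 84*l + 9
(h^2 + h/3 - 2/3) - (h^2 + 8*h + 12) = -23*h/3 - 38/3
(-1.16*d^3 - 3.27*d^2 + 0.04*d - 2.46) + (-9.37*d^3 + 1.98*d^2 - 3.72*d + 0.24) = -10.53*d^3 - 1.29*d^2 - 3.68*d - 2.22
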